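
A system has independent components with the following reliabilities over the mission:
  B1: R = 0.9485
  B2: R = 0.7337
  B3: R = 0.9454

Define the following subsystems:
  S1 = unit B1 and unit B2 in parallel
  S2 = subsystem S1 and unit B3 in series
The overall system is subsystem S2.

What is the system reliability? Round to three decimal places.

0.932

Parallel (B1 and B2): 1 − (1 − 0.94850)(1 − 0.73370) = 0.98629
Series ([0.98629] and B3): 0.98629 × 0.94540 = 0.932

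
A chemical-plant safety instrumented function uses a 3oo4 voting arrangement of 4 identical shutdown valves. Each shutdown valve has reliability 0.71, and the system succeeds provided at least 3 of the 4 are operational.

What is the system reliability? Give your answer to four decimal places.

0.6693

R = Σ_{i=3}^{4} C(4,i) p^i (1−p)^{4−i} with p = 0.71
C(4,3)·0.71^3·0.29^1 = 0.415177
C(4,4)·0.71^4·0.29^0 = 0.254117
Sum = 0.6693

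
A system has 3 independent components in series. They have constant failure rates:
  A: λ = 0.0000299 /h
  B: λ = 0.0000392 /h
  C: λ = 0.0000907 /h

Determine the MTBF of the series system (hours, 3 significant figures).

6260

Series of exponential components: λ_sys = Σ λ_i
λ_sys = 0.0000299 + 0.0000392 + 0.0000907 = 1.5980e-04 /h
MTBF = 1 / λ_sys = 6260 h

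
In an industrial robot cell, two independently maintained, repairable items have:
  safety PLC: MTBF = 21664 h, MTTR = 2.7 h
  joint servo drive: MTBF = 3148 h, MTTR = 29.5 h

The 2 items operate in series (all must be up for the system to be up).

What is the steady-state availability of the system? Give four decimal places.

0.9906

A(safety PLC) = MTBF/(MTBF+MTTR) = 21664/(21664+2.7) = 0.999875
A(joint servo drive) = MTBF/(MTBF+MTTR) = 3148/(3148+29.5) = 0.990716
Series availability: 0.999875 × 0.990716 = 0.9906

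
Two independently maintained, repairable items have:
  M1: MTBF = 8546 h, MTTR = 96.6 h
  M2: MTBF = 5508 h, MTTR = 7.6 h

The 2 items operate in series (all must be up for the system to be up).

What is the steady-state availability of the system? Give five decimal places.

A(M1) = MTBF/(MTBF+MTTR) = 8546/(8546+96.6) = 0.988823
A(M2) = MTBF/(MTBF+MTTR) = 5508/(5508+7.6) = 0.998622
Series availability: 0.988823 × 0.998622 = 0.98746

0.98746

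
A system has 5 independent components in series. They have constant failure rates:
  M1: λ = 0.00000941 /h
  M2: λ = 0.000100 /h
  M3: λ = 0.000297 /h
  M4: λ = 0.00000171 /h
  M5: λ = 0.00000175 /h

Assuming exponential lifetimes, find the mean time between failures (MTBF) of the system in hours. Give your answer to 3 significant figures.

Series of exponential components: λ_sys = Σ λ_i
λ_sys = 0.00000941 + 0.000100 + 0.000297 + 0.00000171 + 0.00000175 = 4.0987e-04 /h
MTBF = 1 / λ_sys = 2440 h

2440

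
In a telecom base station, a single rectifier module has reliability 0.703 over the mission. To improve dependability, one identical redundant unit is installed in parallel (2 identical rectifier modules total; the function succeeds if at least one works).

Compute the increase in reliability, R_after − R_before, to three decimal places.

0.209

R_before = 0.703
R_after = 1 − (1 − 0.703)^2 = 0.912
ΔR = 0.912 − 0.703 = 0.209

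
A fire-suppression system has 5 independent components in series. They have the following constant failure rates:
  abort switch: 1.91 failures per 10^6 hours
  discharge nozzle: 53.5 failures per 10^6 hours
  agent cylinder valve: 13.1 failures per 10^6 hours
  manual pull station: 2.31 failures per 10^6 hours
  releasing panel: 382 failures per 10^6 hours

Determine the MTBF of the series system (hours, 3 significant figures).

Series of exponential components: λ_sys = Σ λ_i
λ_sys = 0.00000191 + 0.0000535 + 0.0000131 + 0.00000231 + 0.000382 = 4.5282e-04 /h
MTBF = 1 / λ_sys = 2210 h

2210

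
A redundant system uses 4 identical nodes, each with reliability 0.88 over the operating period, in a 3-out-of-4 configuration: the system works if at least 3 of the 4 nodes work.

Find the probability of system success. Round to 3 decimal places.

0.927

R = Σ_{i=3}^{4} C(4,i) p^i (1−p)^{4−i} with p = 0.88
C(4,3)·0.88^3·0.12^1 = 0.32711
C(4,4)·0.88^4·0.12^0 = 0.59970
Sum = 0.927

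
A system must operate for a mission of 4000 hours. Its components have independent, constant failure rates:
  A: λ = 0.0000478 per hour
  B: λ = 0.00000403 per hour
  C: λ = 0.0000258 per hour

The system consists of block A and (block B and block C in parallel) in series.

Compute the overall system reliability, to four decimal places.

0.8247

R(A) = exp(−0.0000478 × 4000) = 0.825967
R(B) = exp(−0.00000403 × 4000) = 0.984009
R(C) = exp(−0.0000258 × 4000) = 0.901947
Parallel (B and C): 1 − (1 − 0.984009)(1 − 0.901947) = 0.998432
Series (A and [0.998432]): 0.825967 × 0.998432 = 0.8247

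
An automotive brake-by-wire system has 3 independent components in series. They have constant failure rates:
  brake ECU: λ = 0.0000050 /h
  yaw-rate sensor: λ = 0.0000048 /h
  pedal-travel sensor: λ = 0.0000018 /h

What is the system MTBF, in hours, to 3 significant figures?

86200

Series of exponential components: λ_sys = Σ λ_i
λ_sys = 0.0000050 + 0.0000048 + 0.0000018 = 1.1600e-05 /h
MTBF = 1 / λ_sys = 86200 h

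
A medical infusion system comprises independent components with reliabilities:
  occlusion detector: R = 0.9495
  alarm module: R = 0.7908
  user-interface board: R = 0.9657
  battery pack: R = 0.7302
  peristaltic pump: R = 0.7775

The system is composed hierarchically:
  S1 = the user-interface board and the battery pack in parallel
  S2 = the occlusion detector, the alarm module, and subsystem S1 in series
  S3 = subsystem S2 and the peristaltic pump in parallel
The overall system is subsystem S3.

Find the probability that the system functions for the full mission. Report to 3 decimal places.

0.943

Parallel (user-interface board and battery pack): 1 − (1 − 0.96570)(1 − 0.73020) = 0.99075
Series (occlusion detector, alarm module, and [0.99075]): 0.94950 × 0.79080 × 0.99075 = 0.74392
Parallel ([0.74392] and peristaltic pump): 1 − (1 − 0.74392)(1 − 0.77750) = 0.943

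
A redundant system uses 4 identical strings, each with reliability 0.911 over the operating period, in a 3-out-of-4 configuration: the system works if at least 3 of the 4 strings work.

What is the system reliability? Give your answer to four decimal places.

0.9579

R = Σ_{i=3}^{4} C(4,i) p^i (1−p)^{4−i} with p = 0.911
C(4,3)·0.911^3·0.089^1 = 0.269157
C(4,4)·0.911^4·0.089^0 = 0.688769
Sum = 0.9579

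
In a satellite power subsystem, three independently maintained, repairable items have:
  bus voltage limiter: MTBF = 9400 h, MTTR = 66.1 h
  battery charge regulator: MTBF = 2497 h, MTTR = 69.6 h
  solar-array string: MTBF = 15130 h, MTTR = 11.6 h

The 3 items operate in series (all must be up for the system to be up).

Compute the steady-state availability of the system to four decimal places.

A(bus voltage limiter) = MTBF/(MTBF+MTTR) = 9400/(9400+66.1) = 0.993017
A(battery charge regulator) = MTBF/(MTBF+MTTR) = 2497/(2497+69.6) = 0.972882
A(solar-array string) = MTBF/(MTBF+MTTR) = 15130/(15130+11.6) = 0.999234
Series availability: 0.993017 × 0.972882 × 0.999234 = 0.9653

0.9653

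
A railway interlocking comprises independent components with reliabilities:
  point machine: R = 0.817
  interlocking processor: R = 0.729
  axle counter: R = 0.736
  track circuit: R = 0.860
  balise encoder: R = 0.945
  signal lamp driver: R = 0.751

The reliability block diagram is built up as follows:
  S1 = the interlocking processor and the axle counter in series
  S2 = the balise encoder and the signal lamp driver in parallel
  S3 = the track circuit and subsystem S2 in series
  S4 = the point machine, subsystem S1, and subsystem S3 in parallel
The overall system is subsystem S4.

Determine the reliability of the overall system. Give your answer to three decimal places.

0.987

Series (interlocking processor and axle counter): 0.72900 × 0.73600 = 0.53654
Parallel (balise encoder and signal lamp driver): 1 − (1 − 0.94500)(1 − 0.75100) = 0.98631
Series (track circuit and [0.98631]): 0.86000 × 0.98631 = 0.84823
Parallel (point machine, [0.53654], and [0.84823]): 1 − (1 − 0.81700)(1 − 0.53654)(1 − 0.84823) = 0.987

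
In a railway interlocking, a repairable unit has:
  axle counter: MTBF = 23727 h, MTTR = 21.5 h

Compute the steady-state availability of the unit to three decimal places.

0.999

A(axle counter) = MTBF/(MTBF+MTTR) = 23727/(23727+21.5) = 0.999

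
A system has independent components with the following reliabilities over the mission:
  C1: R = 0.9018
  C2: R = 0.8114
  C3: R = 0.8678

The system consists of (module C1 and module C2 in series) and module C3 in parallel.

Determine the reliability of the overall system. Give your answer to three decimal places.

Series (C1 and C2): 0.90180 × 0.81140 = 0.73172
Parallel ([0.73172] and C3): 1 − (1 − 0.73172)(1 − 0.86780) = 0.965

0.965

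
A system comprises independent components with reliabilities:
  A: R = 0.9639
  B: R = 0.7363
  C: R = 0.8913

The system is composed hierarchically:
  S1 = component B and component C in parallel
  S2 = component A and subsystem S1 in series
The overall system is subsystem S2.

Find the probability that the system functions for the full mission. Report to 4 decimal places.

Parallel (B and C): 1 − (1 − 0.736300)(1 − 0.891300) = 0.971336
Series (A and [0.971336]): 0.963900 × 0.971336 = 0.9363

0.9363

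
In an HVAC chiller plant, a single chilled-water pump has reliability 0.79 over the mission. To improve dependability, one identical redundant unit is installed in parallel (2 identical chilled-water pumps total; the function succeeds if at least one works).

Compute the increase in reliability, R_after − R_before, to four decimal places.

0.1659

R_before = 0.79
R_after = 1 − (1 − 0.79)^2 = 0.9559
ΔR = 0.9559 − 0.79 = 0.1659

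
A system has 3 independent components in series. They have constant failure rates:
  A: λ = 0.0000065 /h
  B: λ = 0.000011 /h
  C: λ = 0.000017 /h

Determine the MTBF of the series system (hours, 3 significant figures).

29000

Series of exponential components: λ_sys = Σ λ_i
λ_sys = 0.0000065 + 0.000011 + 0.000017 = 3.4500e-05 /h
MTBF = 1 / λ_sys = 29000 h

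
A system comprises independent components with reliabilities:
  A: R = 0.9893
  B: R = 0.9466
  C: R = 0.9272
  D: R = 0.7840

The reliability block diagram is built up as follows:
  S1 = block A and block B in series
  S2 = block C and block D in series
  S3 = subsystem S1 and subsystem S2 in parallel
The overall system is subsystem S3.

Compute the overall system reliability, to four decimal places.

Series (A and B): 0.989300 × 0.946600 = 0.936471
Series (C and D): 0.927200 × 0.784000 = 0.726925
Parallel ([0.936471] and [0.726925]): 1 − (1 − 0.936471)(1 − 0.726925) = 0.9827

0.9827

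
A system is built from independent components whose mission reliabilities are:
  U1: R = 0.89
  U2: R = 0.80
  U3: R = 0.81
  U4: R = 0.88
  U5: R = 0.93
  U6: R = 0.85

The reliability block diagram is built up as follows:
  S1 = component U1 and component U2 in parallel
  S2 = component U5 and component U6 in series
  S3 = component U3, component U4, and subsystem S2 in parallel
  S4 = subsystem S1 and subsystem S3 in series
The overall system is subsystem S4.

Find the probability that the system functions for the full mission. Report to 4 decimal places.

Parallel (U1 and U2): 1 − (1 − 0.890000)(1 − 0.800000) = 0.978000
Series (U5 and U6): 0.930000 × 0.850000 = 0.790500
Parallel (U3, U4, and [0.790500]): 1 − (1 − 0.810000)(1 − 0.880000)(1 − 0.790500) = 0.995223
Series ([0.978000] and [0.995223]): 0.978000 × 0.995223 = 0.9733

0.9733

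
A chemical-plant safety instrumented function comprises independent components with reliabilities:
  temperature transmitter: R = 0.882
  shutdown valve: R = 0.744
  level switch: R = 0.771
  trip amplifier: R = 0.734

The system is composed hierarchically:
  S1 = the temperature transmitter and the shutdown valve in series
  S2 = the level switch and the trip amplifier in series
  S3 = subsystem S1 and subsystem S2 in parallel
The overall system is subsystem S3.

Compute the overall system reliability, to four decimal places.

Series (temperature transmitter and shutdown valve): 0.882000 × 0.744000 = 0.656208
Series (level switch and trip amplifier): 0.771000 × 0.734000 = 0.565914
Parallel ([0.656208] and [0.565914]): 1 − (1 − 0.656208)(1 − 0.565914) = 0.8508

0.8508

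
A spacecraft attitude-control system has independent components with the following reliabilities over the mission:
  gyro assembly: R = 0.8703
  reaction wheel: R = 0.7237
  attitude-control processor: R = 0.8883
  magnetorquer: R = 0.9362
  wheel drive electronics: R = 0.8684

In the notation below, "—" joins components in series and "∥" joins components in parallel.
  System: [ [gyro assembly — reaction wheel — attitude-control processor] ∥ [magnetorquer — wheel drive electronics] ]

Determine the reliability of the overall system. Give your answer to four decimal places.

0.9176

Series (gyro assembly, reaction wheel, and attitude-control processor): 0.870300 × 0.723700 × 0.888300 = 0.559483
Series (magnetorquer and wheel drive electronics): 0.936200 × 0.868400 = 0.812996
Parallel ([0.559483] and [0.812996]): 1 − (1 − 0.559483)(1 − 0.812996) = 0.9176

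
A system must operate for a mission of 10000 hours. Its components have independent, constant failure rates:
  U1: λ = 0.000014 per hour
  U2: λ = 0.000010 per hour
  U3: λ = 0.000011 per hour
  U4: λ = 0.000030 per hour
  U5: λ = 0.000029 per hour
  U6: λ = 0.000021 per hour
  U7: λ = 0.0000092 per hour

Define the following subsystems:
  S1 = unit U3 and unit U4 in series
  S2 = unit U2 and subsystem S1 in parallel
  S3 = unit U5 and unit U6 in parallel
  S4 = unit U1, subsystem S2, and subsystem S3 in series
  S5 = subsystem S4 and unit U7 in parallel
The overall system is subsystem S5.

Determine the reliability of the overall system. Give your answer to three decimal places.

0.983

R(U1) = exp(−0.000014 × 10000) = 0.86936
R(U2) = exp(−0.000010 × 10000) = 0.90484
R(U3) = exp(−0.000011 × 10000) = 0.89583
R(U4) = exp(−0.000030 × 10000) = 0.74082
R(U5) = exp(−0.000029 × 10000) = 0.74826
R(U6) = exp(−0.000021 × 10000) = 0.81058
R(U7) = exp(−0.0000092 × 10000) = 0.91211
Series (U3 and U4): 0.89583 × 0.74082 = 0.66365
Parallel (U2 and [0.66365]): 1 − (1 − 0.90484)(1 − 0.66365) = 0.96799
Parallel (U5 and U6): 1 − (1 − 0.74826)(1 − 0.81058) = 0.95232
Series (U1, [0.96799], and [0.95232]): 0.86936 × 0.96799 × 0.95232 = 0.80141
Parallel ([0.80141] and U7): 1 − (1 − 0.80141)(1 − 0.91211) = 0.983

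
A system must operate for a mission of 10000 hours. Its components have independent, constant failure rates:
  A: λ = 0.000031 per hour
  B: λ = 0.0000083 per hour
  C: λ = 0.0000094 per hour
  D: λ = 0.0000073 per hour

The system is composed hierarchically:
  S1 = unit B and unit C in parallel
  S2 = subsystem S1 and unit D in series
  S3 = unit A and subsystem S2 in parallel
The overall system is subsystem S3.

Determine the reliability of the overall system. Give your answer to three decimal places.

R(A) = exp(−0.000031 × 10000) = 0.73345
R(B) = exp(−0.0000083 × 10000) = 0.92035
R(C) = exp(−0.0000094 × 10000) = 0.91028
R(D) = exp(−0.0000073 × 10000) = 0.92960
Parallel (B and C): 1 − (1 − 0.92035)(1 − 0.91028) = 0.99285
Series ([0.99285] and D): 0.99285 × 0.92960 = 0.92295
Parallel (A and [0.92295]): 1 − (1 − 0.73345)(1 − 0.92295) = 0.979

0.979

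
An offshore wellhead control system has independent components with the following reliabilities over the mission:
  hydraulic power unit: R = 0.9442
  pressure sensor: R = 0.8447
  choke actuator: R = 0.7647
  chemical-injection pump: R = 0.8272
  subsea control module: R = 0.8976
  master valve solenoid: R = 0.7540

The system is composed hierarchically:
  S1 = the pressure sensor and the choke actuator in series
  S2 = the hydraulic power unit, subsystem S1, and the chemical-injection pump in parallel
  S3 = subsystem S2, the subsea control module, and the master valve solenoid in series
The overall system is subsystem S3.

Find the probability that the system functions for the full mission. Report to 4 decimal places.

0.6745

Series (pressure sensor and choke actuator): 0.844700 × 0.764700 = 0.645942
Parallel (hydraulic power unit, [0.645942], and chemical-injection pump): 1 − (1 − 0.944200)(1 − 0.645942)(1 − 0.827200) = 0.996586
Series ([0.996586], subsea control module, and master valve solenoid): 0.996586 × 0.897600 × 0.754000 = 0.6745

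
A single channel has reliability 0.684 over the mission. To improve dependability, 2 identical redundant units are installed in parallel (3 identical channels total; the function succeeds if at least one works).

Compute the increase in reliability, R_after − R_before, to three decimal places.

R_before = 0.684
R_after = 1 − (1 − 0.684)^3 = 0.968
ΔR = 0.968 − 0.684 = 0.284

0.284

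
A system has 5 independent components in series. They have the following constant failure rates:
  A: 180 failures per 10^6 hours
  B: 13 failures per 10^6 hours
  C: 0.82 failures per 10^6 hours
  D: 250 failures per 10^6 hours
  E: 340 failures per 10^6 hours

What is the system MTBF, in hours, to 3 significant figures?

Series of exponential components: λ_sys = Σ λ_i
λ_sys = 0.00018 + 0.000013 + 0.00000082 + 0.00025 + 0.00034 = 7.8382e-04 /h
MTBF = 1 / λ_sys = 1280 h

1280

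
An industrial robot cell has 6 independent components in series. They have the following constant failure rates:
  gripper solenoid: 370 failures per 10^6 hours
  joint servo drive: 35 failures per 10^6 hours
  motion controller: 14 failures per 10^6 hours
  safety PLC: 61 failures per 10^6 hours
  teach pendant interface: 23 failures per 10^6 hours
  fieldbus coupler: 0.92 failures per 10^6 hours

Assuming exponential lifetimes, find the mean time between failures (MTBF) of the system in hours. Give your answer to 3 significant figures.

1980

Series of exponential components: λ_sys = Σ λ_i
λ_sys = 0.00037 + 0.000035 + 0.000014 + 0.000061 + 0.000023 + 0.00000092 = 5.0392e-04 /h
MTBF = 1 / λ_sys = 1980 h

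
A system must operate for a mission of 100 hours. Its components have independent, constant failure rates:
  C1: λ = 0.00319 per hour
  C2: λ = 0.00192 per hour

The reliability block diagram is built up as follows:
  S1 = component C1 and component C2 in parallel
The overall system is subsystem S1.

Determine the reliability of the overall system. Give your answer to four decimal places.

0.9523

R(C1) = exp(−0.00319 × 100) = 0.726876
R(C2) = exp(−0.00192 × 100) = 0.825307
Parallel (C1 and C2): 1 − (1 − 0.726876)(1 − 0.825307) = 0.9523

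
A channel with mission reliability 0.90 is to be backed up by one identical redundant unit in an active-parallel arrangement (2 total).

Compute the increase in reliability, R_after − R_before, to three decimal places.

0.090

R_before = 0.90
R_after = 1 − (1 − 0.90)^2 = 0.990
ΔR = 0.990 − 0.90 = 0.090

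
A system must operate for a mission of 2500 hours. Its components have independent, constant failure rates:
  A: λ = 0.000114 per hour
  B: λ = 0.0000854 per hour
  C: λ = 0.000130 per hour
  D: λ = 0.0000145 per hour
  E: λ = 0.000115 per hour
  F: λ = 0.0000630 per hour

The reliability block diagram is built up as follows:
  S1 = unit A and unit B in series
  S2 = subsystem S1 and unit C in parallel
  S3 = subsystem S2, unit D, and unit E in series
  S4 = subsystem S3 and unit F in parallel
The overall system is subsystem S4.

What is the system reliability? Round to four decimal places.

0.9482

R(A) = exp(−0.000114 × 2500) = 0.752014
R(B) = exp(−0.0000854 × 2500) = 0.807752
R(C) = exp(−0.000130 × 2500) = 0.722527
R(D) = exp(−0.0000145 × 2500) = 0.964399
R(E) = exp(−0.000115 × 2500) = 0.750137
R(F) = exp(−0.0000630 × 2500) = 0.854277
Series (A and B): 0.752014 × 0.807752 = 0.607441
Parallel ([0.607441] and C): 1 − (1 − 0.607441)(1 − 0.722527) = 0.891075
Series ([0.891075], D, and E): 0.891075 × 0.964399 × 0.750137 = 0.644632
Parallel ([0.644632] and F): 1 − (1 − 0.644632)(1 − 0.854277) = 0.9482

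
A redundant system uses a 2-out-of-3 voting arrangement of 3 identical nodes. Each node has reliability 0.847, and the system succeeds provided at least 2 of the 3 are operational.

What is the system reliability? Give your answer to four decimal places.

R = Σ_{i=2}^{3} C(3,i) p^i (1−p)^{3−i} with p = 0.847
C(3,2)·0.847^2·0.153^1 = 0.329291
C(3,3)·0.847^3·0.153^0 = 0.607645
Sum = 0.9369

0.9369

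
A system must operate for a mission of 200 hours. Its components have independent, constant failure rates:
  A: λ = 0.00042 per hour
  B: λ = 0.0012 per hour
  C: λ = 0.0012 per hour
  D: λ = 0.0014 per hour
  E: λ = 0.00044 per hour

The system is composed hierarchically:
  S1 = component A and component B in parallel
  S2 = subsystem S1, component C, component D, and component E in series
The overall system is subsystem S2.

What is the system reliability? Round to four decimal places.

0.5351

R(A) = exp(−0.00042 × 200) = 0.919431
R(B) = exp(−0.0012 × 200) = 0.786628
R(C) = exp(−0.0012 × 200) = 0.786628
R(D) = exp(−0.0014 × 200) = 0.755784
R(E) = exp(−0.00044 × 200) = 0.915761
Parallel (A and B): 1 − (1 − 0.919431)(1 − 0.786628) = 0.982809
Series ([0.982809], C, D, and E): 0.982809 × 0.786628 × 0.755784 × 0.915761 = 0.5351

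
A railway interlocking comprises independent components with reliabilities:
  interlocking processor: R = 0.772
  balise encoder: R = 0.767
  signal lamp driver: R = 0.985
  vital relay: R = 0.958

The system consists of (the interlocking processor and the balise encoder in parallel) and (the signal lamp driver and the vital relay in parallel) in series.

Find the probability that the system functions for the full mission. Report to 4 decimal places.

Parallel (interlocking processor and balise encoder): 1 − (1 − 0.772000)(1 − 0.767000) = 0.946876
Parallel (signal lamp driver and vital relay): 1 − (1 − 0.985000)(1 − 0.958000) = 0.999370
Series ([0.946876] and [0.999370]): 0.946876 × 0.999370 = 0.9463

0.9463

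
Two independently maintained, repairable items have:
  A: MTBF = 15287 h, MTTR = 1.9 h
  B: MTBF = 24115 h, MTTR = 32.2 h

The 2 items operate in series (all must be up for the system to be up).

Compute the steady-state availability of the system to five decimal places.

A(A) = MTBF/(MTBF+MTTR) = 15287/(15287+1.9) = 0.999876
A(B) = MTBF/(MTBF+MTTR) = 24115/(24115+32.2) = 0.998667
Series availability: 0.999876 × 0.998667 = 0.99854

0.99854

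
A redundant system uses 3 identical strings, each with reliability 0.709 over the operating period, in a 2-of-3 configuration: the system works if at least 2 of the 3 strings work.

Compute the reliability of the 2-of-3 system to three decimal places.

R = Σ_{i=2}^{3} C(3,i) p^i (1−p)^{3−i} with p = 0.709
C(3,2)·0.709^2·0.291^1 = 0.43884
C(3,3)·0.709^3·0.291^0 = 0.35640
Sum = 0.795

0.795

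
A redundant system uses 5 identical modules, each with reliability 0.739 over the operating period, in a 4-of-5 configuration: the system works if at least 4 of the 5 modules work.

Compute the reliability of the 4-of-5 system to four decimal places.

R = Σ_{i=4}^{5} C(5,i) p^i (1−p)^{5−i} with p = 0.739
C(5,4)·0.739^4·0.261^1 = 0.389214
C(5,5)·0.739^5·0.261^0 = 0.220405
Sum = 0.6096

0.6096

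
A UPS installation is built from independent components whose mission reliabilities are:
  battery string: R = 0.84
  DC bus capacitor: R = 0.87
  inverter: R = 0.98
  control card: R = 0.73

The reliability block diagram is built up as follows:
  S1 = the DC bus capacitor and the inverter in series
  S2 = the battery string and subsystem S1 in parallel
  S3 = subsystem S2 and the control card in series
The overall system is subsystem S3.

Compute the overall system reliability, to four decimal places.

0.7128

Series (DC bus capacitor and inverter): 0.870000 × 0.980000 = 0.852600
Parallel (battery string and [0.852600]): 1 − (1 − 0.840000)(1 − 0.852600) = 0.976416
Series ([0.976416] and control card): 0.976416 × 0.730000 = 0.7128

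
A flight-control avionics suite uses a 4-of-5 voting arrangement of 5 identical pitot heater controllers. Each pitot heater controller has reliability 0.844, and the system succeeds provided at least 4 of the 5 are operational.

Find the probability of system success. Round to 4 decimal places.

0.8241

R = Σ_{i=4}^{5} C(5,i) p^i (1−p)^{5−i} with p = 0.844
C(5,4)·0.844^4·0.156^1 = 0.395790
C(5,5)·0.844^5·0.156^0 = 0.428265
Sum = 0.8241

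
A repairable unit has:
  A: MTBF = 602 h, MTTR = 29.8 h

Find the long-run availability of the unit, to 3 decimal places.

0.953

A(A) = MTBF/(MTBF+MTTR) = 602/(602+29.8) = 0.953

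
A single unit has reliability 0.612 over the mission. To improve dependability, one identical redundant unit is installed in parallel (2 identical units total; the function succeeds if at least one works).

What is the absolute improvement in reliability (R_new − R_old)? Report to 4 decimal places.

0.2375

R_before = 0.612
R_after = 1 − (1 − 0.612)^2 = 0.8495
ΔR = 0.8495 − 0.612 = 0.2375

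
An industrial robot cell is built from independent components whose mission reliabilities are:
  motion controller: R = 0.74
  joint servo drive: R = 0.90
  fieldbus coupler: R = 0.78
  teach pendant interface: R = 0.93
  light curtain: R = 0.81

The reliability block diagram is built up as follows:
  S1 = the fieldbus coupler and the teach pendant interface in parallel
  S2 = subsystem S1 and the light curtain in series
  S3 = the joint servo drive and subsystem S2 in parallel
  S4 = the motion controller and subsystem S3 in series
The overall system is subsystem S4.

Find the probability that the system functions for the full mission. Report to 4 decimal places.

Parallel (fieldbus coupler and teach pendant interface): 1 − (1 − 0.780000)(1 − 0.930000) = 0.984600
Series ([0.984600] and light curtain): 0.984600 × 0.810000 = 0.797526
Parallel (joint servo drive and [0.797526]): 1 − (1 − 0.900000)(1 − 0.797526) = 0.979753
Series (motion controller and [0.979753]): 0.740000 × 0.979753 = 0.7250

0.7250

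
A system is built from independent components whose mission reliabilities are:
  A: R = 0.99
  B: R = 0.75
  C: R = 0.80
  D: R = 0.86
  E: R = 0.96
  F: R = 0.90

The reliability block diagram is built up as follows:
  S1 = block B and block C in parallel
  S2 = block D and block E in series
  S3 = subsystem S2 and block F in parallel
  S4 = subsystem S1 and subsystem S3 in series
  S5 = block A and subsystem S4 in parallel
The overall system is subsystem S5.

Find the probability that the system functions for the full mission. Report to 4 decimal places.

Parallel (B and C): 1 − (1 − 0.750000)(1 − 0.800000) = 0.950000
Series (D and E): 0.860000 × 0.960000 = 0.825600
Parallel ([0.825600] and F): 1 − (1 − 0.825600)(1 − 0.900000) = 0.982560
Series ([0.950000] and [0.982560]): 0.950000 × 0.982560 = 0.933432
Parallel (A and [0.933432]): 1 − (1 − 0.990000)(1 − 0.933432) = 0.9993

0.9993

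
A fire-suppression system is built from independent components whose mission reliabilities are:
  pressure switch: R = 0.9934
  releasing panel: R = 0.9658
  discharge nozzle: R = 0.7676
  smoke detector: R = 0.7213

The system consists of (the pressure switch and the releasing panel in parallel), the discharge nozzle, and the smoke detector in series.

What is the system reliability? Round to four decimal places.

Parallel (pressure switch and releasing panel): 1 − (1 − 0.993400)(1 − 0.965800) = 0.999774
Series ([0.999774], discharge nozzle, and smoke detector): 0.999774 × 0.767600 × 0.721300 = 0.5535

0.5535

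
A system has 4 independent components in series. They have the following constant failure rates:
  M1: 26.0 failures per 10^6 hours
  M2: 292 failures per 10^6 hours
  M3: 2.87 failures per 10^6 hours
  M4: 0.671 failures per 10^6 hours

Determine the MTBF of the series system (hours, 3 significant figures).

Series of exponential components: λ_sys = Σ λ_i
λ_sys = 0.0000260 + 0.000292 + 0.00000287 + 0.000000671 = 3.2154e-04 /h
MTBF = 1 / λ_sys = 3110 h

3110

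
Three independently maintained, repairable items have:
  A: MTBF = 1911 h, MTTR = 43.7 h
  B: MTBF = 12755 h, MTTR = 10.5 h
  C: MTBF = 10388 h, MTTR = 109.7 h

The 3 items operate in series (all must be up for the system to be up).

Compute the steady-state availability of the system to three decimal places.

0.967

A(A) = MTBF/(MTBF+MTTR) = 1911/(1911+43.7) = 0.977644
A(B) = MTBF/(MTBF+MTTR) = 12755/(12755+10.5) = 0.999177
A(C) = MTBF/(MTBF+MTTR) = 10388/(10388+109.7) = 0.989550
Series availability: 0.977644 × 0.999177 × 0.989550 = 0.967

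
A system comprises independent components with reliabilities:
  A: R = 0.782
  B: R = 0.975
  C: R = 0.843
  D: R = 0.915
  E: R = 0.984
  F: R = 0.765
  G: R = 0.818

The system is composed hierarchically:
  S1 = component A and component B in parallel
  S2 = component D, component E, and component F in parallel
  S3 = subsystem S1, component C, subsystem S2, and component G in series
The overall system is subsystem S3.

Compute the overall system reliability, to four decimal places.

0.6856

Parallel (A and B): 1 − (1 − 0.782000)(1 − 0.975000) = 0.994550
Parallel (D, E, and F): 1 − (1 − 0.915000)(1 − 0.984000)(1 − 0.765000) = 0.999680
Series ([0.994550], C, [0.999680], and G): 0.994550 × 0.843000 × 0.999680 × 0.818000 = 0.6856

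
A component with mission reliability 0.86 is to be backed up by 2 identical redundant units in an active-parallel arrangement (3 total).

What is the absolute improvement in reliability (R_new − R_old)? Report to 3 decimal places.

0.137

R_before = 0.86
R_after = 1 − (1 − 0.86)^3 = 0.997
ΔR = 0.997 − 0.86 = 0.137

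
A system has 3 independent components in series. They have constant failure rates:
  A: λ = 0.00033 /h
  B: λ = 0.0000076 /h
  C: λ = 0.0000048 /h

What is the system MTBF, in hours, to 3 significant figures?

Series of exponential components: λ_sys = Σ λ_i
λ_sys = 0.00033 + 0.0000076 + 0.0000048 = 3.4240e-04 /h
MTBF = 1 / λ_sys = 2920 h

2920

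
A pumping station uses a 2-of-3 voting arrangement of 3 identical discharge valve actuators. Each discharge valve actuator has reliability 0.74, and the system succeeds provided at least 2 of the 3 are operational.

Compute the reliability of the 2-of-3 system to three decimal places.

0.832

R = Σ_{i=2}^{3} C(3,i) p^i (1−p)^{3−i} with p = 0.74
C(3,2)·0.74^2·0.26^1 = 0.42713
C(3,3)·0.74^3·0.26^0 = 0.40522
Sum = 0.832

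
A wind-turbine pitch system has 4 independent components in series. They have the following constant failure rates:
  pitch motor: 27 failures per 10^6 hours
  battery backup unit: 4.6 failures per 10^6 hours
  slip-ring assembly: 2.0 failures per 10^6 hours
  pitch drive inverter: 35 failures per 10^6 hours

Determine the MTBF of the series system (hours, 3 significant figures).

Series of exponential components: λ_sys = Σ λ_i
λ_sys = 0.000027 + 0.0000046 + 0.0000020 + 0.000035 = 6.8600e-05 /h
MTBF = 1 / λ_sys = 14600 h

14600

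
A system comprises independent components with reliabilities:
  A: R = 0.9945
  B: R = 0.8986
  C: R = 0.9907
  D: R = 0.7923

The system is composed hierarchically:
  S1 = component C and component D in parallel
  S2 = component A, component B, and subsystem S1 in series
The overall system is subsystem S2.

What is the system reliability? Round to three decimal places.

Parallel (C and D): 1 − (1 − 0.99070)(1 − 0.79230) = 0.99807
Series (A, B, and [0.99807]): 0.99450 × 0.89860 × 0.99807 = 0.892

0.892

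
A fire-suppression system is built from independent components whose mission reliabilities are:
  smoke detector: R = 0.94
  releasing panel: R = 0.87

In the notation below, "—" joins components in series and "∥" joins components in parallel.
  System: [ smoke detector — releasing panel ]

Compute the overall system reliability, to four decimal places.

Series (smoke detector and releasing panel): 0.940000 × 0.870000 = 0.8178

0.8178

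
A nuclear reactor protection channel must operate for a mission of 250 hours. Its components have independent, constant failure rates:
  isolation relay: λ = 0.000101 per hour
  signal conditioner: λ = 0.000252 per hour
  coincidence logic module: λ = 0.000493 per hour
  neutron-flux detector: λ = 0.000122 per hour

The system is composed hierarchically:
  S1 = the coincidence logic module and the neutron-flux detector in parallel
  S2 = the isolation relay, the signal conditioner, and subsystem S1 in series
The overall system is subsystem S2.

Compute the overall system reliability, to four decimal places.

R(isolation relay) = exp(−0.000101 × 250) = 0.975066
R(signal conditioner) = exp(−0.000252 × 250) = 0.938943
R(coincidence logic module) = exp(−0.000493 × 250) = 0.884043
R(neutron-flux detector) = exp(−0.000122 × 250) = 0.969960
Parallel (coincidence logic module and neutron-flux detector): 1 − (1 − 0.884043)(1 − 0.969960) = 0.996517
Series (isolation relay, signal conditioner, and [0.996517]): 0.975066 × 0.938943 × 0.996517 = 0.9123

0.9123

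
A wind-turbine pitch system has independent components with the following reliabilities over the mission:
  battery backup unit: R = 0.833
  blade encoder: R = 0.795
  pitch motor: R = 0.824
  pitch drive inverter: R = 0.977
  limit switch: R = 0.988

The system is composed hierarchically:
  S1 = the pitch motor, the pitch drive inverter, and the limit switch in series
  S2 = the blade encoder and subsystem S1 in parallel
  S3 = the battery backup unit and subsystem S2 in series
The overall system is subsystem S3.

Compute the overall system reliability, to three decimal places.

Series (pitch motor, pitch drive inverter, and limit switch): 0.82400 × 0.97700 × 0.98800 = 0.79539
Parallel (blade encoder and [0.79539]): 1 − (1 − 0.79500)(1 − 0.79539) = 0.95805
Series (battery backup unit and [0.95805]): 0.83300 × 0.95805 = 0.798

0.798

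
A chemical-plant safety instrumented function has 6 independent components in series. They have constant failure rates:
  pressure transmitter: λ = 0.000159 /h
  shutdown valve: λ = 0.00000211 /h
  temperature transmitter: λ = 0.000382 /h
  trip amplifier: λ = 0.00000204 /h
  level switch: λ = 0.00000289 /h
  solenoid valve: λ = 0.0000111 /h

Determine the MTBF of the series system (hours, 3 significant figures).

1790

Series of exponential components: λ_sys = Σ λ_i
λ_sys = 0.000159 + 0.00000211 + 0.000382 + 0.00000204 + 0.00000289 + 0.0000111 = 5.5914e-04 /h
MTBF = 1 / λ_sys = 1790 h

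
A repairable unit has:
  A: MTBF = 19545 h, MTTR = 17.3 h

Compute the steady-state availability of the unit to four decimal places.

A(A) = MTBF/(MTBF+MTTR) = 19545/(19545+17.3) = 0.9991

0.9991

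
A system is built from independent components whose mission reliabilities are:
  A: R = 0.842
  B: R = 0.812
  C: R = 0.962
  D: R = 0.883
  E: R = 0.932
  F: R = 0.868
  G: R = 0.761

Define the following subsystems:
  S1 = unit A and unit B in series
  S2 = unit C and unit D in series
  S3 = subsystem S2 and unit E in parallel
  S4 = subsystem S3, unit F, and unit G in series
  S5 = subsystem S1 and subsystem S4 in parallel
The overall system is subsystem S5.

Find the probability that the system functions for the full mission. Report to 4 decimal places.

Series (A and B): 0.842000 × 0.812000 = 0.683704
Series (C and D): 0.962000 × 0.883000 = 0.849446
Parallel ([0.849446] and E): 1 − (1 − 0.849446)(1 − 0.932000) = 0.989762
Series ([0.989762], F, and G): 0.989762 × 0.868000 × 0.761000 = 0.653785
Parallel ([0.683704] and [0.653785]): 1 − (1 − 0.683704)(1 − 0.653785) = 0.8905

0.8905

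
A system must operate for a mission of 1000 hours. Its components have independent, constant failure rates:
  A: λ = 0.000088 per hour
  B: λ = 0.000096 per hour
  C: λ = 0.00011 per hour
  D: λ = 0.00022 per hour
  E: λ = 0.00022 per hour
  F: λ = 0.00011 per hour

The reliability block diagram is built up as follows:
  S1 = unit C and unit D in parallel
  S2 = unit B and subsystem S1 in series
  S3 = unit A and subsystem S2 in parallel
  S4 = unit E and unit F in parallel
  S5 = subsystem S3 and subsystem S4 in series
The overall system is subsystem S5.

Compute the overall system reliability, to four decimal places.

0.9703

R(A) = exp(−0.000088 × 1000) = 0.915761
R(B) = exp(−0.000096 × 1000) = 0.908464
R(C) = exp(−0.00011 × 1000) = 0.895834
R(D) = exp(−0.00022 × 1000) = 0.802519
R(E) = exp(−0.00022 × 1000) = 0.802519
R(F) = exp(−0.00011 × 1000) = 0.895834
Parallel (C and D): 1 − (1 − 0.895834)(1 − 0.802519) = 0.979429
Series (B and [0.979429]): 0.908464 × 0.979429 = 0.889776
Parallel (A and [0.889776]): 1 − (1 − 0.915761)(1 − 0.889776) = 0.990715
Parallel (E and F): 1 − (1 − 0.802519)(1 − 0.895834) = 0.979429
Series ([0.990715] and [0.979429]): 0.990715 × 0.979429 = 0.9703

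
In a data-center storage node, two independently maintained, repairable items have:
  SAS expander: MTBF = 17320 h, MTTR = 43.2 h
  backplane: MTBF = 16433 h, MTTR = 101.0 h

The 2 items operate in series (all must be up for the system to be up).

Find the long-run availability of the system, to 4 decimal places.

0.9914

A(SAS expander) = MTBF/(MTBF+MTTR) = 17320/(17320+43.2) = 0.997512
A(backplane) = MTBF/(MTBF+MTTR) = 16433/(16433+101.0) = 0.993891
Series availability: 0.997512 × 0.993891 = 0.9914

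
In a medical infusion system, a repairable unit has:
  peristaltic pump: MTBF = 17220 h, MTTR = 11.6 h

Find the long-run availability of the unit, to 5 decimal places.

A(peristaltic pump) = MTBF/(MTBF+MTTR) = 17220/(17220+11.6) = 0.99933

0.99933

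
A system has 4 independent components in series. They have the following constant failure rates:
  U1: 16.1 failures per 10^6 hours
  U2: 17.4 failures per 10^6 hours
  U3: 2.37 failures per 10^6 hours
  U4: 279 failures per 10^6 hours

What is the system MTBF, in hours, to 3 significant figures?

Series of exponential components: λ_sys = Σ λ_i
λ_sys = 0.0000161 + 0.0000174 + 0.00000237 + 0.000279 = 3.1487e-04 /h
MTBF = 1 / λ_sys = 3180 h

3180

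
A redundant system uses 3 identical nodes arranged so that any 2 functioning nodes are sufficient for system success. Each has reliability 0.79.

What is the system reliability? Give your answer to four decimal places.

0.8862

R = Σ_{i=2}^{3} C(3,i) p^i (1−p)^{3−i} with p = 0.79
C(3,2)·0.79^2·0.21^1 = 0.393183
C(3,3)·0.79^3·0.21^0 = 0.493039
Sum = 0.8862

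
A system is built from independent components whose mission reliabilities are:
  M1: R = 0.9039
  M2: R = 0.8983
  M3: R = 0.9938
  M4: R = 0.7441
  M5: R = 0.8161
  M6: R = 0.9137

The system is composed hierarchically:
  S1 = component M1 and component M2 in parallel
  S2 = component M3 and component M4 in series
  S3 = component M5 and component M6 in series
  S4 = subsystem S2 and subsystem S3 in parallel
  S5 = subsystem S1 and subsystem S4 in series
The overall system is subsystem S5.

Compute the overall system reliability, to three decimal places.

0.925

Parallel (M1 and M2): 1 − (1 − 0.90390)(1 − 0.89830) = 0.99023
Series (M3 and M4): 0.99380 × 0.74410 = 0.73949
Series (M5 and M6): 0.81610 × 0.91370 = 0.74567
Parallel ([0.73949] and [0.74567]): 1 − (1 − 0.73949)(1 − 0.74567) = 0.93374
Series ([0.99023] and [0.93374]): 0.99023 × 0.93374 = 0.925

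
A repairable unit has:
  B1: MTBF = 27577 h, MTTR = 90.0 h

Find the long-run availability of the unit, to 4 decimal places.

0.9967

A(B1) = MTBF/(MTBF+MTTR) = 27577/(27577+90.0) = 0.9967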